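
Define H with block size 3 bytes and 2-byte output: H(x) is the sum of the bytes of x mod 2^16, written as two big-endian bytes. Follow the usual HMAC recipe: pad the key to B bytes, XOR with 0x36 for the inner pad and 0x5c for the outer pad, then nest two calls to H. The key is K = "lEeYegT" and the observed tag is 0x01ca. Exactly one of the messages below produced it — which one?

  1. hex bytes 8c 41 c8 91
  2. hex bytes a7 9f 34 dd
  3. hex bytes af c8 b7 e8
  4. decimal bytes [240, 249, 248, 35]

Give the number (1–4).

Key "lEeYegT" = 6c 45 65 59 65 67 54 is 7 bytes > B = 3, so hash it first: H(key) = 02 8f, then zero-pad to 3 bytes: K' = 02 8f 00.
K' ⊕ ipad = 34 b9 36; K' ⊕ opad = 5e d3 5c.
m1: inner = H(34 b9 36 8c 41 c8 91) = 03 49; tag = H(5e d3 5c 03 49) = 01d9
m2: inner = H(34 b9 36 a7 9f 34 dd) = 03 7a; tag = H(5e d3 5c 03 7a) = 020a
m3: inner = H(34 b9 36 af c8 b7 e8) = 04 39; tag = H(5e d3 5c 04 39) = 01ca ← matches
m4: inner = H(34 b9 36 f0 f9 f8 23) = 04 27; tag = H(5e d3 5c 04 27) = 01b8

3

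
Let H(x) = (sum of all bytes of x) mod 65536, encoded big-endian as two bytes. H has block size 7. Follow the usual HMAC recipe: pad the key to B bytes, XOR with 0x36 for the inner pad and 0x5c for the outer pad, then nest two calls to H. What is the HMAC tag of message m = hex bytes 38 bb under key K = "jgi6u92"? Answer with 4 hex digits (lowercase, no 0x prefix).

Key "jgi6u92" = 6a 67 69 36 75 39 32 is exactly B = 7 bytes: K' = 6a 67 69 36 75 39 32.
K' ⊕ ipad = 5c 51 5f 00 43 0f 04.  K' ⊕ opad = 36 3b 35 6a 29 65 6e.
Inner input = (K'⊕ipad) ∥ m = 5c 51 5f 00 43 0f 04 ∥ 38 bb.
Inner hash: sum = 92+81+95+0+67+15+4+56+187 = 597 → 02 55.
Outer input = (K'⊕opad) ∥ inner = 36 3b 35 6a 29 65 6e ∥ 02 55.
Outer hash (tag): sum = 54+59+53+106+41+101+110+2+85 = 611 → 02 63.

0263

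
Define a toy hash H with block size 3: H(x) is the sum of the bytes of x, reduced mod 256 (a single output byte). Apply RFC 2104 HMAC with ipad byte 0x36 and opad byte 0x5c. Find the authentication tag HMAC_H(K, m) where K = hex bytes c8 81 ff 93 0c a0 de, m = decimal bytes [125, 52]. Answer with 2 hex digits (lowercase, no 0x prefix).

61

Key hex bytes c8 81 ff 93 0c a0 de is 7 bytes > B = 3, so hash it first: H(key) = 65, then zero-pad to 3 bytes: K' = 65 00 00.
K' ⊕ ipad = 53 36 36.  K' ⊕ opad = 39 5c 5c.
Inner input = (K'⊕ipad) ∥ m = 53 36 36 ∥ 7d 34.
Inner hash: sum = 83+54+54+125+52 = 368; mod 256 = 112 → 70.
Outer input = (K'⊕opad) ∥ inner = 39 5c 5c ∥ 70.
Outer hash (tag): sum = 57+92+92+112 = 353; mod 256 = 97 → 61.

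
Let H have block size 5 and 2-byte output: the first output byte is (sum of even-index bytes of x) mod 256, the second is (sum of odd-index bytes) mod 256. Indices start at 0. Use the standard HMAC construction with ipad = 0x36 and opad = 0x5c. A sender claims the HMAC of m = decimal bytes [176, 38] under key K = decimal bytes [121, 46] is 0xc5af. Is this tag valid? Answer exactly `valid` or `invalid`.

Key decimal bytes [121, 46] = 79 2e is 2 bytes ≤ B = 5; zero-pad to 5 bytes: K' = 79 2e 00 00 00.
K' ⊕ ipad = 4f 18 36 36 36; K' ⊕ opad = 25 72 5c 5c 5c.
Inner hash: even-index sum = 225 mod 256 = 225; odd-index sum = 254 mod 256 = 254 → e1 fe.
Outer hash (recomputed tag): even-index sum = 475 mod 256 = 219; odd-index sum = 431 mod 256 = 175 → db af.
Recomputed tag = dbaf; claimed = c5af → mismatch.

invalid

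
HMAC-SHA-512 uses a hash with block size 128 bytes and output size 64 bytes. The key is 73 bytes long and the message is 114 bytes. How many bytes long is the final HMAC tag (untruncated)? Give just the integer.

The tag is one SHA-512 digest: 64 bytes.

64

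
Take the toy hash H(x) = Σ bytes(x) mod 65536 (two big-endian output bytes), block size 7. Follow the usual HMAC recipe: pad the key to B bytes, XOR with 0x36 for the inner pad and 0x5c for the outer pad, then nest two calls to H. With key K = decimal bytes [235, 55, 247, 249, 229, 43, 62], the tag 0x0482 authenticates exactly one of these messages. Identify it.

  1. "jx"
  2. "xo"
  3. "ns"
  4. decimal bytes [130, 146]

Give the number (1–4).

Key decimal bytes [235, 55, 247, 249, 229, 43, 62] = eb 37 f7 f9 e5 2b 3e is exactly B = 7 bytes: K' = eb 37 f7 f9 e5 2b 3e.
K' ⊕ ipad = dd 01 c1 cf d3 1d 08; K' ⊕ opad = b7 6b ab a5 b9 77 62.
m1: inner = H(dd 01 c1 cf d3 1d 08 6a 78) = 04 48; tag = H(b7 6b ab a5 b9 77 62 04 48) = 0450
m2: inner = H(dd 01 c1 cf d3 1d 08 78 6f) = 04 4d; tag = H(b7 6b ab a5 b9 77 62 04 4d) = 0455
m3: inner = H(dd 01 c1 cf d3 1d 08 6e 73) = 04 47; tag = H(b7 6b ab a5 b9 77 62 04 47) = 044f
m4: inner = H(dd 01 c1 cf d3 1d 08 82 92) = 04 7a; tag = H(b7 6b ab a5 b9 77 62 04 7a) = 0482 ← matches

4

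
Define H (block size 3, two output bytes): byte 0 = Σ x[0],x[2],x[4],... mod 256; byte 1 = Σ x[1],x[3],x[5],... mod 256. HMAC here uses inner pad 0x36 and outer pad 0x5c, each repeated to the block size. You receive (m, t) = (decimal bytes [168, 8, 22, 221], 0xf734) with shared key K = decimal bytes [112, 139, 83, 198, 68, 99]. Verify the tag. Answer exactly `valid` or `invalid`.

Key decimal bytes [112, 139, 83, 198, 68, 99] = 70 8b 53 c6 44 63 is 6 bytes > B = 3, so hash it first: H(key) = 07 b4, then zero-pad to 3 bytes: K' = 07 b4 00.
K' ⊕ ipad = 31 82 36; K' ⊕ opad = 5b e8 5c.
Inner hash: even-index sum = 332 mod 256 = 76; odd-index sum = 320 mod 256 = 64 → 4c 40.
Outer hash (recomputed tag): even-index sum = 247 mod 256 = 247; odd-index sum = 308 mod 256 = 52 → f7 34.
Recomputed tag = f734; claimed = f734 → match.

valid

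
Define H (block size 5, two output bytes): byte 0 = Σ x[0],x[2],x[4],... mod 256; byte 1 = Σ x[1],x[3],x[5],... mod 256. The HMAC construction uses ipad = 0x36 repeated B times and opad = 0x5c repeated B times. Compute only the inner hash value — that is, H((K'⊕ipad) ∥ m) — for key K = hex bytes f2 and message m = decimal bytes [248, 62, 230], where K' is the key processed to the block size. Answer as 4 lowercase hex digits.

6e4a

Key hex bytes f2 is 1 byte ≤ B = 5; zero-pad to 5 bytes: K' = f2 00 00 00 00.
K' ⊕ ipad = c4 36 36 36 36.
Inner input = c4 36 36 36 36 ∥ f8 3e e6.
Inner hash: even-index sum = 366 mod 256 = 110; odd-index sum = 586 mod 256 = 74 → 6e 4a.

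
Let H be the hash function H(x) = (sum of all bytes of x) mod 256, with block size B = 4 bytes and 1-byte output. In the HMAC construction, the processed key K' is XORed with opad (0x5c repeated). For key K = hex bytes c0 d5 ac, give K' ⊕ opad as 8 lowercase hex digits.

9c89f05c

Key hex bytes c0 d5 ac is 3 bytes ≤ B = 4; zero-pad to 4 bytes: K' = c0 d5 ac 00.
XOR each byte with 0x5c: c0⊕5c=9c, d5⊕5c=89, ac⊕5c=f0, 00⊕5c=5c.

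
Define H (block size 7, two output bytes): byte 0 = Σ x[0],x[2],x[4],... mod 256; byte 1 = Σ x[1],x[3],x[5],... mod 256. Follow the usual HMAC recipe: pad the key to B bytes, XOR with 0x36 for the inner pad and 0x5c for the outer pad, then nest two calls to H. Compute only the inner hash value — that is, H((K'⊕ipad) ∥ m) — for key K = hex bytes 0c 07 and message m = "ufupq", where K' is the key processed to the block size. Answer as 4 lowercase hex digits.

Key hex bytes 0c 07 is 2 bytes ≤ B = 7; zero-pad to 7 bytes: K' = 0c 07 00 00 00 00 00.
K' ⊕ ipad = 3a 31 36 36 36 36 36.
Inner input = 3a 31 36 36 36 36 36 ∥ 75 66 75 70 71.
Inner hash: even-index sum = 434 mod 256 = 178; odd-index sum = 504 mod 256 = 248 → b2 f8.

b2f8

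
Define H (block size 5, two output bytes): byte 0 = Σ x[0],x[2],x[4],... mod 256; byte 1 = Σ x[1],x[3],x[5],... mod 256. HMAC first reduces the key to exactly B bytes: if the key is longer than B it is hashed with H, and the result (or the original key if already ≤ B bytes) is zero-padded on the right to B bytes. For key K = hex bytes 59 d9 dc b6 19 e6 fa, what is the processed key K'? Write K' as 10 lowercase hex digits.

|K| = 7 > B = 5, so first hash the key.
H(K): even-index sum = 584 mod 256 = 72; odd-index sum = 629 mod 256 = 117 → 48 75.
Zero-pad H(K) = 48 75 to 5 bytes: K' = 48 75 00 00 00.

4875000000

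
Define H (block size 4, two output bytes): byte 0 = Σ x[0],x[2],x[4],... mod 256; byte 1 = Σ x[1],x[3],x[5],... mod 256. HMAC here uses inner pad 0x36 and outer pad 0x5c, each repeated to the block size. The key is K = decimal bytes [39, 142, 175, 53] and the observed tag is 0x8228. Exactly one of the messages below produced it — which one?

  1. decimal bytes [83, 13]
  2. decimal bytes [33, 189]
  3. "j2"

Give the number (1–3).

3

Key decimal bytes [39, 142, 175, 53] = 27 8e af 35 is exactly B = 4 bytes: K' = 27 8e af 35.
K' ⊕ ipad = 11 b8 99 03; K' ⊕ opad = 7b d2 f3 69.
m1: inner = H(11 b8 99 03 53 0d) = fd c8; tag = H(7b d2 f3 69 fd c8) = 6b03
m2: inner = H(11 b8 99 03 21 bd) = cb 78; tag = H(7b d2 f3 69 cb 78) = 39b3
m3: inner = H(11 b8 99 03 6a 32) = 14 ed; tag = H(7b d2 f3 69 14 ed) = 8228 ← matches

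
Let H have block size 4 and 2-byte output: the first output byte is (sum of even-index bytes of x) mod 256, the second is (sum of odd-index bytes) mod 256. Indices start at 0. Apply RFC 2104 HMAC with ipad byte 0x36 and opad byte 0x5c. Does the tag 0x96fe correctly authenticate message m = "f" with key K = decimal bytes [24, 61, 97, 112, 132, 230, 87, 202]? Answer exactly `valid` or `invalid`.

invalid

Key decimal bytes [24, 61, 97, 112, 132, 230, 87, 202] = 18 3d 61 70 84 e6 57 ca is 8 bytes > B = 4, so hash it first: H(key) = 54 5d, then zero-pad to 4 bytes: K' = 54 5d 00 00.
K' ⊕ ipad = 62 6b 36 36; K' ⊕ opad = 08 01 5c 5c.
Inner hash: even-index sum = 254 mod 256 = 254; odd-index sum = 161 mod 256 = 161 → fe a1.
Outer hash (recomputed tag): even-index sum = 354 mod 256 = 98; odd-index sum = 254 mod 256 = 254 → 62 fe.
Recomputed tag = 62fe; claimed = 96fe → mismatch.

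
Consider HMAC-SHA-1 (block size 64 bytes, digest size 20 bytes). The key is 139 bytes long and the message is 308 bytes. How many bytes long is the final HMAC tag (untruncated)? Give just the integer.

The tag is one SHA-1 digest: 20 bytes.

20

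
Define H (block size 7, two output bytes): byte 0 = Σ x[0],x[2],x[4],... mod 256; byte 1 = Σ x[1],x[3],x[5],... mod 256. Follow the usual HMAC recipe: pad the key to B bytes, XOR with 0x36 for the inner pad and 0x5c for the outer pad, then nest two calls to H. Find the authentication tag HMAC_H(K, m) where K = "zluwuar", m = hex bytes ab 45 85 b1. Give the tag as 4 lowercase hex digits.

Key "zluwuar" = 7a 6c 75 77 75 61 72 is exactly B = 7 bytes: K' = 7a 6c 75 77 75 61 72.
K' ⊕ ipad = 4c 5a 43 41 43 57 44.  K' ⊕ opad = 26 30 29 2b 29 3d 2e.
Inner input = (K'⊕ipad) ∥ m = 4c 5a 43 41 43 57 44 ∥ ab 45 85 b1.
Inner hash: even-index sum = 524 mod 256 = 12; odd-index sum = 546 mod 256 = 34 → 0c 22.
Outer input = (K'⊕opad) ∥ inner = 26 30 29 2b 29 3d 2e ∥ 0c 22.
Outer hash (tag): even-index sum = 200 mod 256 = 200; odd-index sum = 164 mod 256 = 164 → c8 a4.

c8a4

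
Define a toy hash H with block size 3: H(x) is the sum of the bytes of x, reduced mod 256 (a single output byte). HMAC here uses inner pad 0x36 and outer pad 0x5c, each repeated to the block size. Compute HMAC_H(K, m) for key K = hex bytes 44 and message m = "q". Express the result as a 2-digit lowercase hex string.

1f

Key hex bytes 44 is 1 byte ≤ B = 3; zero-pad to 3 bytes: K' = 44 00 00.
K' ⊕ ipad = 72 36 36.  K' ⊕ opad = 18 5c 5c.
Inner input = (K'⊕ipad) ∥ m = 72 36 36 ∥ 71.
Inner hash: sum = 114+54+54+113 = 335; mod 256 = 79 → 4f.
Outer input = (K'⊕opad) ∥ inner = 18 5c 5c ∥ 4f.
Outer hash (tag): sum = 24+92+92+79 = 287; mod 256 = 31 → 1f.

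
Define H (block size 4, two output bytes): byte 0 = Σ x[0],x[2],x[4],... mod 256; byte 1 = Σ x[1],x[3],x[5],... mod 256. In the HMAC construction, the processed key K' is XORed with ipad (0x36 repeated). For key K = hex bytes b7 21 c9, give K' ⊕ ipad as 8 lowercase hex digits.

Key hex bytes b7 21 c9 is 3 bytes ≤ B = 4; zero-pad to 4 bytes: K' = b7 21 c9 00.
XOR each byte with 0x36: b7⊕36=81, 21⊕36=17, c9⊕36=ff, 00⊕36=36.

8117ff36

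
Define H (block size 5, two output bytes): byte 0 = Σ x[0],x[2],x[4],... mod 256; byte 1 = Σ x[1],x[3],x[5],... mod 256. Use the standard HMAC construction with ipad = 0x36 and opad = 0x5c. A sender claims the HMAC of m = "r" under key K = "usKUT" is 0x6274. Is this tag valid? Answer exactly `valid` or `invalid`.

invalid

Key "usKUT" = 75 73 4b 55 54 is exactly B = 5 bytes: K' = 75 73 4b 55 54.
K' ⊕ ipad = 43 45 7d 63 62; K' ⊕ opad = 29 2f 17 09 08.
Inner hash: even-index sum = 290 mod 256 = 34; odd-index sum = 282 mod 256 = 26 → 22 1a.
Outer hash (recomputed tag): even-index sum = 98 mod 256 = 98; odd-index sum = 90 mod 256 = 90 → 62 5a.
Recomputed tag = 625a; claimed = 6274 → mismatch.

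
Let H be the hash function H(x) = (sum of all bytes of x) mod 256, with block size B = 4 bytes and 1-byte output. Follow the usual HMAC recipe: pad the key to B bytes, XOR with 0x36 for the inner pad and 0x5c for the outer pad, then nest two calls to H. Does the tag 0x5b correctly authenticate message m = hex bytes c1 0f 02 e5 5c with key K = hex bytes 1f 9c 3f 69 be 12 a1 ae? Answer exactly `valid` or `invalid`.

Key hex bytes 1f 9c 3f 69 be 12 a1 ae is 8 bytes > B = 4, so hash it first: H(key) = 82, then zero-pad to 4 bytes: K' = 82 00 00 00.
K' ⊕ ipad = b4 36 36 36; K' ⊕ opad = de 5c 5c 5c.
Inner hash: sum = 180+54+54+54+193+15+2+229+92 = 873; mod 256 = 105 → 69.
Outer hash (recomputed tag): sum = 222+92+92+92+105 = 603; mod 256 = 91 → 5b.
Recomputed tag = 5b; claimed = 5b → match.

valid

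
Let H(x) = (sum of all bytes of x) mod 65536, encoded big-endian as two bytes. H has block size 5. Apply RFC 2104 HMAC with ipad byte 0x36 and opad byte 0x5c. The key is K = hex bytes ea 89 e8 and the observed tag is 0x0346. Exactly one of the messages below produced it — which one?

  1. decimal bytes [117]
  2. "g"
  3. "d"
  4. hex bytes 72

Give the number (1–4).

2

Key hex bytes ea 89 e8 is 3 bytes ≤ B = 5; zero-pad to 5 bytes: K' = ea 89 e8 00 00.
K' ⊕ ipad = dc bf de 36 36; K' ⊕ opad = b6 d5 b4 5c 5c.
m1: inner = H(dc bf de 36 36 75) = 03 5a; tag = H(b6 d5 b4 5c 5c 03 5a) = 0354
m2: inner = H(dc bf de 36 36 67) = 03 4c; tag = H(b6 d5 b4 5c 5c 03 4c) = 0346 ← matches
m3: inner = H(dc bf de 36 36 64) = 03 49; tag = H(b6 d5 b4 5c 5c 03 49) = 0343
m4: inner = H(dc bf de 36 36 72) = 03 57; tag = H(b6 d5 b4 5c 5c 03 57) = 0351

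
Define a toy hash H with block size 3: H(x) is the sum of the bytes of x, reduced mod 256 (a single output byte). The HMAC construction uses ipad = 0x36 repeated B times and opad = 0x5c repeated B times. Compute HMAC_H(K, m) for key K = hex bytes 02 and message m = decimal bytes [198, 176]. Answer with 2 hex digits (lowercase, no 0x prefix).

2c

Key hex bytes 02 is 1 byte ≤ B = 3; zero-pad to 3 bytes: K' = 02 00 00.
K' ⊕ ipad = 34 36 36.  K' ⊕ opad = 5e 5c 5c.
Inner input = (K'⊕ipad) ∥ m = 34 36 36 ∥ c6 b0.
Inner hash: sum = 52+54+54+198+176 = 534; mod 256 = 22 → 16.
Outer input = (K'⊕opad) ∥ inner = 5e 5c 5c ∥ 16.
Outer hash (tag): sum = 94+92+92+22 = 300; mod 256 = 44 → 2c.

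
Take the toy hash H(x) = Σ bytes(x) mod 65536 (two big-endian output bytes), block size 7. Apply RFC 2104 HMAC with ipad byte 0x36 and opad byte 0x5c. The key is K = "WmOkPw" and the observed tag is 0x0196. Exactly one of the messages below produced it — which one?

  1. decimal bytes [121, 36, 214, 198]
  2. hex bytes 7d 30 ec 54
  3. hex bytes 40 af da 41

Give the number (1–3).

Key "WmOkPw" = 57 6d 4f 6b 50 77 is 6 bytes ≤ B = 7; zero-pad to 7 bytes: K' = 57 6d 4f 6b 50 77 00.
K' ⊕ ipad = 61 5b 79 5d 66 41 36; K' ⊕ opad = 0b 31 13 37 0c 2b 5c.
m1: inner = H(61 5b 79 5d 66 41 36 79 24 d6 c6) = 04 a8; tag = H(0b 31 13 37 0c 2b 5c 04 a8) = 01c5
m2: inner = H(61 5b 79 5d 66 41 36 7d 30 ec 54) = 04 5c; tag = H(0b 31 13 37 0c 2b 5c 04 5c) = 0179
m3: inner = H(61 5b 79 5d 66 41 36 40 af da 41) = 04 79; tag = H(0b 31 13 37 0c 2b 5c 04 79) = 0196 ← matches

3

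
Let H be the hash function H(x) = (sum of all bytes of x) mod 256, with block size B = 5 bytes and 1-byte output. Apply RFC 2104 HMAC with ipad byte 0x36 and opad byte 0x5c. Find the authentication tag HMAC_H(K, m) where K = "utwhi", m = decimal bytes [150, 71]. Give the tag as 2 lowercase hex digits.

45

Key "utwhi" = 75 74 77 68 69 is exactly B = 5 bytes: K' = 75 74 77 68 69.
K' ⊕ ipad = 43 42 41 5e 5f.  K' ⊕ opad = 29 28 2b 34 35.
Inner input = (K'⊕ipad) ∥ m = 43 42 41 5e 5f ∥ 96 47.
Inner hash: sum = 67+66+65+94+95+150+71 = 608; mod 256 = 96 → 60.
Outer input = (K'⊕opad) ∥ inner = 29 28 2b 34 35 ∥ 60.
Outer hash (tag): sum = 41+40+43+52+53+96 = 325; mod 256 = 69 → 45.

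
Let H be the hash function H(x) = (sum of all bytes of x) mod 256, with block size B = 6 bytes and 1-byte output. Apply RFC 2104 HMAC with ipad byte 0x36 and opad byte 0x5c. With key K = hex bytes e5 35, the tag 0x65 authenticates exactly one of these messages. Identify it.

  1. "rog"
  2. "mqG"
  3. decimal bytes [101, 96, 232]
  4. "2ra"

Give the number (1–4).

Key hex bytes e5 35 is 2 bytes ≤ B = 6; zero-pad to 6 bytes: K' = e5 35 00 00 00 00.
K' ⊕ ipad = d3 03 36 36 36 36; K' ⊕ opad = b9 69 5c 5c 5c 5c.
m1: inner = H(d3 03 36 36 36 36 72 6f 67) = f6; tag = H(b9 69 5c 5c 5c 5c f6) = 88
m2: inner = H(d3 03 36 36 36 36 6d 71 47) = d3; tag = H(b9 69 5c 5c 5c 5c d3) = 65 ← matches
m3: inner = H(d3 03 36 36 36 36 65 60 e8) = 5b; tag = H(b9 69 5c 5c 5c 5c 5b) = ed
m4: inner = H(d3 03 36 36 36 36 32 72 61) = b3; tag = H(b9 69 5c 5c 5c 5c b3) = 45

2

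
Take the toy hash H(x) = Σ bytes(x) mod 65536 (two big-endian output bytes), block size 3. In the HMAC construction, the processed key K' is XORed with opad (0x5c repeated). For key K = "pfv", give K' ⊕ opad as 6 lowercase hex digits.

2c3a2a

Key "pfv" = 70 66 76 is exactly B = 3 bytes: K' = 70 66 76.
XOR each byte with 0x5c: 70⊕5c=2c, 66⊕5c=3a, 76⊕5c=2a.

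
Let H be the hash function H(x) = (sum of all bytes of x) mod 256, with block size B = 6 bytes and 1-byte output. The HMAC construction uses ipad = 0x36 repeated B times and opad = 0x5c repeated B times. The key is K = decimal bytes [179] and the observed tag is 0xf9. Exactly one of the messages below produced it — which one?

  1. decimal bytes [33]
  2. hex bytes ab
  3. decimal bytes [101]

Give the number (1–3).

2

Key decimal bytes [179] = b3 is 1 byte ≤ B = 6; zero-pad to 6 bytes: K' = b3 00 00 00 00 00.
K' ⊕ ipad = 85 36 36 36 36 36; K' ⊕ opad = ef 5c 5c 5c 5c 5c.
m1: inner = H(85 36 36 36 36 36 21) = b4; tag = H(ef 5c 5c 5c 5c 5c b4) = 6f
m2: inner = H(85 36 36 36 36 36 ab) = 3e; tag = H(ef 5c 5c 5c 5c 5c 3e) = f9 ← matches
m3: inner = H(85 36 36 36 36 36 65) = f8; tag = H(ef 5c 5c 5c 5c 5c f8) = b3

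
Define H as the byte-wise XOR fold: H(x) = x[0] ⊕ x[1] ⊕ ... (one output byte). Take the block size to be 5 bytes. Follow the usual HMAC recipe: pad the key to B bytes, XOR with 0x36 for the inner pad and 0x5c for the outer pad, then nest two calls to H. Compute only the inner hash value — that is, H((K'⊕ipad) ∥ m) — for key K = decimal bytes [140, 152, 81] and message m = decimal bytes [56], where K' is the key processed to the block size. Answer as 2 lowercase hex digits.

Key decimal bytes [140, 152, 81] = 8c 98 51 is 3 bytes ≤ B = 5; zero-pad to 5 bytes: K' = 8c 98 51 00 00.
K' ⊕ ipad = ba ae 67 36 36.
Inner input = ba ae 67 36 36 ∥ 38.
Inner hash: XOR ba⊕ae⊕67⊕36⊕36⊕38 = 4b.

4b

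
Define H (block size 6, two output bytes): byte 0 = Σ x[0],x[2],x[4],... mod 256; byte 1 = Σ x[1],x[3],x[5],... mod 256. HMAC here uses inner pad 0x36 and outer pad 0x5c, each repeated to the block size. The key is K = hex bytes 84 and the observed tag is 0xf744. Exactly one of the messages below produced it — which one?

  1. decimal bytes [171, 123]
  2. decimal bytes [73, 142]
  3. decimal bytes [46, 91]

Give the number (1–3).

2

Key hex bytes 84 is 1 byte ≤ B = 6; zero-pad to 6 bytes: K' = 84 00 00 00 00 00.
K' ⊕ ipad = b2 36 36 36 36 36; K' ⊕ opad = d8 5c 5c 5c 5c 5c.
m1: inner = H(b2 36 36 36 36 36 ab 7b) = c9 1d; tag = H(d8 5c 5c 5c 5c 5c c9 1d) = 5931
m2: inner = H(b2 36 36 36 36 36 49 8e) = 67 30; tag = H(d8 5c 5c 5c 5c 5c 67 30) = f744 ← matches
m3: inner = H(b2 36 36 36 36 36 2e 5b) = 4c fd; tag = H(d8 5c 5c 5c 5c 5c 4c fd) = dc11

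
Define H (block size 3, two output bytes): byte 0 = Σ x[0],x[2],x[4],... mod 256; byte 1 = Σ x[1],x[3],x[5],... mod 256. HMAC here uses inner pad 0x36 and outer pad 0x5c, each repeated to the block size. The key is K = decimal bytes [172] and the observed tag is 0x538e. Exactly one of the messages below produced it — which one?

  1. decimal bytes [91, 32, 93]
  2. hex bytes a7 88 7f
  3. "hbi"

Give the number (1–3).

3

Key decimal bytes [172] = ac is 1 byte ≤ B = 3; zero-pad to 3 bytes: K' = ac 00 00.
K' ⊕ ipad = 9a 36 36; K' ⊕ opad = f0 5c 5c.
m1: inner = H(9a 36 36 5b 20 5d) = f0 ee; tag = H(f0 5c 5c f0 ee) = 3a4c
m2: inner = H(9a 36 36 a7 88 7f) = 58 5c; tag = H(f0 5c 5c 58 5c) = a8b4
m3: inner = H(9a 36 36 68 62 69) = 32 07; tag = H(f0 5c 5c 32 07) = 538e ← matches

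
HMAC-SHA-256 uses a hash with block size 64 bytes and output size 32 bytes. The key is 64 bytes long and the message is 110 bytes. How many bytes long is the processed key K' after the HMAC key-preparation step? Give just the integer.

Key is 64 ≤ 64 bytes, zero-padded: |K'| = 64.

64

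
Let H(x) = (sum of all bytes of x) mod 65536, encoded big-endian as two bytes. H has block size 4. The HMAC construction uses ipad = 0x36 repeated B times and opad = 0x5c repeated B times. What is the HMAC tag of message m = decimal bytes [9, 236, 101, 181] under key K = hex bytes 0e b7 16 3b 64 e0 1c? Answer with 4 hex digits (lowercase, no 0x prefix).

0231

Key hex bytes 0e b7 16 3b 64 e0 1c is 7 bytes > B = 4, so hash it first: H(key) = 02 76, then zero-pad to 4 bytes: K' = 02 76 00 00.
K' ⊕ ipad = 34 40 36 36.  K' ⊕ opad = 5e 2a 5c 5c.
Inner input = (K'⊕ipad) ∥ m = 34 40 36 36 ∥ 09 ec 65 b5.
Inner hash: sum = 52+64+54+54+9+236+101+181 = 751 → 02 ef.
Outer input = (K'⊕opad) ∥ inner = 5e 2a 5c 5c ∥ 02 ef.
Outer hash (tag): sum = 94+42+92+92+2+239 = 561 → 02 31.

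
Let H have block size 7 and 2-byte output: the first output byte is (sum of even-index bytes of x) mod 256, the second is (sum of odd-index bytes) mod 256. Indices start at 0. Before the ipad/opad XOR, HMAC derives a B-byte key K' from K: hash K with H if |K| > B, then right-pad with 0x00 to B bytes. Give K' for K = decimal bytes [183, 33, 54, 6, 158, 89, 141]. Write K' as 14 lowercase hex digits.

Key decimal bytes [183, 33, 54, 6, 158, 89, 141] = b7 21 36 06 9e 59 8d is exactly B = 7 bytes: K' = b7 21 36 06 9e 59 8d.

b72136069e598d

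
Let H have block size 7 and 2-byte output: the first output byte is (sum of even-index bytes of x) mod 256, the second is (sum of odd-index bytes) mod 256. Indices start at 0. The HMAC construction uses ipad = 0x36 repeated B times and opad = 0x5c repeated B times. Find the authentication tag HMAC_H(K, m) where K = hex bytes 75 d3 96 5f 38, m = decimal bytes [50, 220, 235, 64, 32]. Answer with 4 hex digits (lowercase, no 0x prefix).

7431

Key hex bytes 75 d3 96 5f 38 is 5 bytes ≤ B = 7; zero-pad to 7 bytes: K' = 75 d3 96 5f 38 00 00.
K' ⊕ ipad = 43 e5 a0 69 0e 36 36.  K' ⊕ opad = 29 8f ca 03 64 5c 5c.
Inner input = (K'⊕ipad) ∥ m = 43 e5 a0 69 0e 36 36 ∥ 32 dc eb 40 20.
Inner hash: even-index sum = 579 mod 256 = 67; odd-index sum = 705 mod 256 = 193 → 43 c1.
Outer input = (K'⊕opad) ∥ inner = 29 8f ca 03 64 5c 5c ∥ 43 c1.
Outer hash (tag): even-index sum = 628 mod 256 = 116; odd-index sum = 305 mod 256 = 49 → 74 31.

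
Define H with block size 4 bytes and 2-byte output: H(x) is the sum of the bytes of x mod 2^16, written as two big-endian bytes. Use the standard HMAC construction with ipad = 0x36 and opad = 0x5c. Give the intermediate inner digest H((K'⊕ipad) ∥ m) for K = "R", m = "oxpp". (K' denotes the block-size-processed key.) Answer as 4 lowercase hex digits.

Key "R" = 52 is 1 byte ≤ B = 4; zero-pad to 4 bytes: K' = 52 00 00 00.
K' ⊕ ipad = 64 36 36 36.
Inner input = 64 36 36 36 ∥ 6f 78 70 70.
Inner hash: sum = 100+54+54+54+111+120+112+112 = 717 → 02 cd.

02cd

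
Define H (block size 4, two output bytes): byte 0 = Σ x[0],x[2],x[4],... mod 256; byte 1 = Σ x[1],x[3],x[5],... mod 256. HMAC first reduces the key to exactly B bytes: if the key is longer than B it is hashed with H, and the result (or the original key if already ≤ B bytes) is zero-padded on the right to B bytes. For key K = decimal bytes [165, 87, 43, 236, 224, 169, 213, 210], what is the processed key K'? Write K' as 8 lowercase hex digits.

|K| = 8 > B = 4, so first hash the key.
H(K): even-index sum = 645 mod 256 = 133; odd-index sum = 702 mod 256 = 190 → 85 be.
Zero-pad H(K) = 85 be to 4 bytes: K' = 85 be 00 00.

85be0000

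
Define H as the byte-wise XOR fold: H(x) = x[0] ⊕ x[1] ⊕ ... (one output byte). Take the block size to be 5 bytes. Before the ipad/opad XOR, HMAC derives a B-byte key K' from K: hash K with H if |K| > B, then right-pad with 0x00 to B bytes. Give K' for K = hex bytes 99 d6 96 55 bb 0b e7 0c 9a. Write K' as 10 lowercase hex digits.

4d00000000

|K| = 9 > B = 5, so first hash the key.
H(K): XOR 99⊕d6⊕96⊕55⊕bb⊕0b⊕e7⊕0c⊕9a = 4d.
Zero-pad H(K) = 4d to 5 bytes: K' = 4d 00 00 00 00.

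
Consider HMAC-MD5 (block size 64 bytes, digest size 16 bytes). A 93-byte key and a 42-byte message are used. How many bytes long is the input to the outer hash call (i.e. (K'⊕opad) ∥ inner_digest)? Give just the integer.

Key is 93 > 64 bytes, so it is hashed to 16 bytes then zero-padded to 64: |K'| = 64.
Outer input = (K'⊕opad) ∥ H(inner) → 64 + 16 = 80 bytes.

80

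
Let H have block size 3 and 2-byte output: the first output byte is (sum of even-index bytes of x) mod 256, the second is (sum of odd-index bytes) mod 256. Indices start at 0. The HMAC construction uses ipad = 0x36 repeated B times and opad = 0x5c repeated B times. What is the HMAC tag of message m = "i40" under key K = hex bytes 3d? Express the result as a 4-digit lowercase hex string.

8cd1

Key hex bytes 3d is 1 byte ≤ B = 3; zero-pad to 3 bytes: K' = 3d 00 00.
K' ⊕ ipad = 0b 36 36.  K' ⊕ opad = 61 5c 5c.
Inner input = (K'⊕ipad) ∥ m = 0b 36 36 ∥ 69 34 30.
Inner hash: even-index sum = 117 mod 256 = 117; odd-index sum = 207 mod 256 = 207 → 75 cf.
Outer input = (K'⊕opad) ∥ inner = 61 5c 5c ∥ 75 cf.
Outer hash (tag): even-index sum = 396 mod 256 = 140; odd-index sum = 209 mod 256 = 209 → 8c d1.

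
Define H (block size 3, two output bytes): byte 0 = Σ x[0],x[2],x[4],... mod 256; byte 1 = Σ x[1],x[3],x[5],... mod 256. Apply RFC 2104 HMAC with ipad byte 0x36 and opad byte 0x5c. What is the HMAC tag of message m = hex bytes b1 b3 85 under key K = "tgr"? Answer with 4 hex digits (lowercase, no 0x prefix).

Key "tgr" = 74 67 72 is exactly B = 3 bytes: K' = 74 67 72.
K' ⊕ ipad = 42 51 44.  K' ⊕ opad = 28 3b 2e.
Inner input = (K'⊕ipad) ∥ m = 42 51 44 ∥ b1 b3 85.
Inner hash: even-index sum = 313 mod 256 = 57; odd-index sum = 391 mod 256 = 135 → 39 87.
Outer input = (K'⊕opad) ∥ inner = 28 3b 2e ∥ 39 87.
Outer hash (tag): even-index sum = 221 mod 256 = 221; odd-index sum = 116 mod 256 = 116 → dd 74.

dd74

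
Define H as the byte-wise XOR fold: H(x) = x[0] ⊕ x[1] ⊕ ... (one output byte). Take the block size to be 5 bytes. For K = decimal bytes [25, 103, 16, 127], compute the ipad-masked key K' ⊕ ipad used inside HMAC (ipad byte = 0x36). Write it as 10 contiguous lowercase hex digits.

2f51264936

Key decimal bytes [25, 103, 16, 127] = 19 67 10 7f is 4 bytes ≤ B = 5; zero-pad to 5 bytes: K' = 19 67 10 7f 00.
XOR each byte with 0x36: 19⊕36=2f, 67⊕36=51, 10⊕36=26, 7f⊕36=49, 00⊕36=36.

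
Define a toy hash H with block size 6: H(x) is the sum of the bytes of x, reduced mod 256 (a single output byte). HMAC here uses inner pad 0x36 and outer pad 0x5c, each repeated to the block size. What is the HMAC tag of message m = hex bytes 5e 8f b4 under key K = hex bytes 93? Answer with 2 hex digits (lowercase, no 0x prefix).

Key hex bytes 93 is 1 byte ≤ B = 6; zero-pad to 6 bytes: K' = 93 00 00 00 00 00.
K' ⊕ ipad = a5 36 36 36 36 36.  K' ⊕ opad = cf 5c 5c 5c 5c 5c.
Inner input = (K'⊕ipad) ∥ m = a5 36 36 36 36 36 ∥ 5e 8f b4.
Inner hash: sum = 165+54+54+54+54+54+94+143+180 = 852; mod 256 = 84 → 54.
Outer input = (K'⊕opad) ∥ inner = cf 5c 5c 5c 5c 5c ∥ 54.
Outer hash (tag): sum = 207+92+92+92+92+92+84 = 751; mod 256 = 239 → ef.

ef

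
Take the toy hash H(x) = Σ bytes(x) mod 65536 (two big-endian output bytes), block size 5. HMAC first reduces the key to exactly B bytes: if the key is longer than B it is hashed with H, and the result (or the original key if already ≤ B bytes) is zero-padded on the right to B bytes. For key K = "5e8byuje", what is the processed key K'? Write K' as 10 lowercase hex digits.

|K| = 8 > B = 5, so first hash the key.
H(K): sum = 53+101+56+98+121+117+106+101 = 753 → 02 f1.
Zero-pad H(K) = 02 f1 to 5 bytes: K' = 02 f1 00 00 00.

02f1000000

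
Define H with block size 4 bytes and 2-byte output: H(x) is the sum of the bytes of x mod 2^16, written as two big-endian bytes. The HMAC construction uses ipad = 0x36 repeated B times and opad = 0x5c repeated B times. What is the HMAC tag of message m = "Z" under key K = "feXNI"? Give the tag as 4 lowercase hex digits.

0285

Key "feXNI" = 66 65 58 4e 49 is 5 bytes > B = 4, so hash it first: H(key) = 01 ba, then zero-pad to 4 bytes: K' = 01 ba 00 00.
K' ⊕ ipad = 37 8c 36 36.  K' ⊕ opad = 5d e6 5c 5c.
Inner input = (K'⊕ipad) ∥ m = 37 8c 36 36 ∥ 5a.
Inner hash: sum = 55+140+54+54+90 = 393 → 01 89.
Outer input = (K'⊕opad) ∥ inner = 5d e6 5c 5c ∥ 01 89.
Outer hash (tag): sum = 93+230+92+92+1+137 = 645 → 02 85.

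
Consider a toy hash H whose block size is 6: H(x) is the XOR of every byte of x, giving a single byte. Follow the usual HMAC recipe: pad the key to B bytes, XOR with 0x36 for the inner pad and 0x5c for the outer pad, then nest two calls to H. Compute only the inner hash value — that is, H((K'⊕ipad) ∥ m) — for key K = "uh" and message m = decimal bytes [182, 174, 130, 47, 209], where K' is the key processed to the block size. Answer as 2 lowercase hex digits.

Key "uh" = 75 68 is 2 bytes ≤ B = 6; zero-pad to 6 bytes: K' = 75 68 00 00 00 00.
K' ⊕ ipad = 43 5e 36 36 36 36.
Inner input = 43 5e 36 36 36 36 ∥ b6 ae 82 2f d1.
Inner hash: XOR 43⊕5e⊕36⊕36⊕36⊕36⊕b6⊕ae⊕82⊕2f⊕d1 = 79.

79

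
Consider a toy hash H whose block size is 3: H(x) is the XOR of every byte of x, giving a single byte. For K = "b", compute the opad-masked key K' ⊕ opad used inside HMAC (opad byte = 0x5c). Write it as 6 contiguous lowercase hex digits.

Key "b" = 62 is 1 byte ≤ B = 3; zero-pad to 3 bytes: K' = 62 00 00.
XOR each byte with 0x5c: 62⊕5c=3e, 00⊕5c=5c, 00⊕5c=5c.

3e5c5c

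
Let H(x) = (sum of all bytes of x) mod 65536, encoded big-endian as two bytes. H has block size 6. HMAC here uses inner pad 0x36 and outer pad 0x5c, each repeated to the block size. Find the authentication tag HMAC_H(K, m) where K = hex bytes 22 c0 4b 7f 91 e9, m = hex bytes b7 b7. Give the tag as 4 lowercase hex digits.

Key hex bytes 22 c0 4b 7f 91 e9 is exactly B = 6 bytes: K' = 22 c0 4b 7f 91 e9.
K' ⊕ ipad = 14 f6 7d 49 a7 df.  K' ⊕ opad = 7e 9c 17 23 cd b5.
Inner input = (K'⊕ipad) ∥ m = 14 f6 7d 49 a7 df ∥ b7 b7.
Inner hash: sum = 20+246+125+73+167+223+183+183 = 1220 → 04 c4.
Outer input = (K'⊕opad) ∥ inner = 7e 9c 17 23 cd b5 ∥ 04 c4.
Outer hash (tag): sum = 126+156+23+35+205+181+4+196 = 926 → 03 9e.

039e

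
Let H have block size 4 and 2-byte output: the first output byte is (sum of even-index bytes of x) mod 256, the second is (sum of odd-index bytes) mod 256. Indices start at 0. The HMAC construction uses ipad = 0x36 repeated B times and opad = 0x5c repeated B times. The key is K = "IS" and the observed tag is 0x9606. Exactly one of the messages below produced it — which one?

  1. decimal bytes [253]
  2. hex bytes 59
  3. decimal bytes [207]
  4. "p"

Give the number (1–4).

4

Key "IS" = 49 53 is 2 bytes ≤ B = 4; zero-pad to 4 bytes: K' = 49 53 00 00.
K' ⊕ ipad = 7f 65 36 36; K' ⊕ opad = 15 0f 5c 5c.
m1: inner = H(7f 65 36 36 fd) = b2 9b; tag = H(15 0f 5c 5c b2 9b) = 2306
m2: inner = H(7f 65 36 36 59) = 0e 9b; tag = H(15 0f 5c 5c 0e 9b) = 7f06
m3: inner = H(7f 65 36 36 cf) = 84 9b; tag = H(15 0f 5c 5c 84 9b) = f506
m4: inner = H(7f 65 36 36 70) = 25 9b; tag = H(15 0f 5c 5c 25 9b) = 9606 ← matches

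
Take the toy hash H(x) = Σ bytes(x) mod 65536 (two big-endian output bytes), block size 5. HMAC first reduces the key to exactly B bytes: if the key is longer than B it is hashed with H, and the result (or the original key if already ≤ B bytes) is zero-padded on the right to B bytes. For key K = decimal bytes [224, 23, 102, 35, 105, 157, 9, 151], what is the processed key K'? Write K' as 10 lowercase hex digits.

|K| = 8 > B = 5, so first hash the key.
H(K): sum = 224+23+102+35+105+157+9+151 = 806 → 03 26.
Zero-pad H(K) = 03 26 to 5 bytes: K' = 03 26 00 00 00.

0326000000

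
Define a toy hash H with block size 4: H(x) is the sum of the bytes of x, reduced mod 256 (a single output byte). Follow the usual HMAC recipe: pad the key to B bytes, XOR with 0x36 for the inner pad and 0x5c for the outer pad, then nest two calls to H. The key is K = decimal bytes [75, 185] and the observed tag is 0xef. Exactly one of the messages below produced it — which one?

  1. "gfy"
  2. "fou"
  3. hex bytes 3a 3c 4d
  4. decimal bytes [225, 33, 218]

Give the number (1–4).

3

Key decimal bytes [75, 185] = 4b b9 is 2 bytes ≤ B = 4; zero-pad to 4 bytes: K' = 4b b9 00 00.
K' ⊕ ipad = 7d 8f 36 36; K' ⊕ opad = 17 e5 5c 5c.
m1: inner = H(7d 8f 36 36 67 66 79) = be; tag = H(17 e5 5c 5c be) = 72
m2: inner = H(7d 8f 36 36 66 6f 75) = c2; tag = H(17 e5 5c 5c c2) = 76
m3: inner = H(7d 8f 36 36 3a 3c 4d) = 3b; tag = H(17 e5 5c 5c 3b) = ef ← matches
m4: inner = H(7d 8f 36 36 e1 21 da) = 54; tag = H(17 e5 5c 5c 54) = 08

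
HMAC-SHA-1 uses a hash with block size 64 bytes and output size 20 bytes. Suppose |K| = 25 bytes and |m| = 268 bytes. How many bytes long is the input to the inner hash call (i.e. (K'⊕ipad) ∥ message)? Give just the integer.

332

Key is 25 ≤ 64 bytes, zero-padded: |K'| = 64.
Inner input = (K'⊕ipad) ∥ m → 64 + 268 = 332 bytes.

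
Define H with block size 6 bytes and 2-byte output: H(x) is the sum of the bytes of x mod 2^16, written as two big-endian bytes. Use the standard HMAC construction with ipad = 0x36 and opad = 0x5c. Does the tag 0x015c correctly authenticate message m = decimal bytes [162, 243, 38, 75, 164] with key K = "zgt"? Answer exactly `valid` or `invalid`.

Key "zgt" = 7a 67 74 is 3 bytes ≤ B = 6; zero-pad to 6 bytes: K' = 7a 67 74 00 00 00.
K' ⊕ ipad = 4c 51 42 36 36 36; K' ⊕ opad = 26 3b 28 5c 5c 5c.
Inner hash: sum = 76+81+66+54+54+54+162+243+38+75+164 = 1067 → 04 2b.
Outer hash (recomputed tag): sum = 38+59+40+92+92+92+4+43 = 460 → 01 cc.
Recomputed tag = 01cc; claimed = 015c → mismatch.

invalid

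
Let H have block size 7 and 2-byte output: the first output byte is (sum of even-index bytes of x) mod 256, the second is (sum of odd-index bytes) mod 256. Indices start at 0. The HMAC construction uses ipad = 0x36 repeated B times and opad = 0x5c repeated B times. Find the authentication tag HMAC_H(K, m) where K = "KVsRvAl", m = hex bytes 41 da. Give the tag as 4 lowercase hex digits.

Key "KVsRvAl" = 4b 56 73 52 76 41 6c is exactly B = 7 bytes: K' = 4b 56 73 52 76 41 6c.
K' ⊕ ipad = 7d 60 45 64 40 77 5a.  K' ⊕ opad = 17 0a 2f 0e 2a 1d 30.
Inner input = (K'⊕ipad) ∥ m = 7d 60 45 64 40 77 5a ∥ 41 da.
Inner hash: even-index sum = 566 mod 256 = 54; odd-index sum = 380 mod 256 = 124 → 36 7c.
Outer input = (K'⊕opad) ∥ inner = 17 0a 2f 0e 2a 1d 30 ∥ 36 7c.
Outer hash (tag): even-index sum = 284 mod 256 = 28; odd-index sum = 107 mod 256 = 107 → 1c 6b.

1c6b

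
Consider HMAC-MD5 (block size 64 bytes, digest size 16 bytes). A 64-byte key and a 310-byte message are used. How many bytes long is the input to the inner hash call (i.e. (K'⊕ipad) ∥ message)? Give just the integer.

Key is 64 ≤ 64 bytes, zero-padded: |K'| = 64.
Inner input = (K'⊕ipad) ∥ m → 64 + 310 = 374 bytes.

374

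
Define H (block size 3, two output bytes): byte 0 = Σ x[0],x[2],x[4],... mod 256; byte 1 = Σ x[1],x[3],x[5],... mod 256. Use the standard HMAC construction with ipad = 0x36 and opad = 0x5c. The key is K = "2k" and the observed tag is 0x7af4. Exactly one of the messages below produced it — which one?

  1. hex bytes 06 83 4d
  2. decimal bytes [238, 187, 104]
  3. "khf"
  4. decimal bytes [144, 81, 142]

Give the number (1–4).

1

Key "2k" = 32 6b is 2 bytes ≤ B = 3; zero-pad to 3 bytes: K' = 32 6b 00.
K' ⊕ ipad = 04 5d 36; K' ⊕ opad = 6e 37 5c.
m1: inner = H(04 5d 36 06 83 4d) = bd b0; tag = H(6e 37 5c bd b0) = 7af4 ← matches
m2: inner = H(04 5d 36 ee bb 68) = f5 b3; tag = H(6e 37 5c f5 b3) = 7d2c
m3: inner = H(04 5d 36 6b 68 66) = a2 2e; tag = H(6e 37 5c a2 2e) = f8d9
m4: inner = H(04 5d 36 90 51 8e) = 8b 7b; tag = H(6e 37 5c 8b 7b) = 45c2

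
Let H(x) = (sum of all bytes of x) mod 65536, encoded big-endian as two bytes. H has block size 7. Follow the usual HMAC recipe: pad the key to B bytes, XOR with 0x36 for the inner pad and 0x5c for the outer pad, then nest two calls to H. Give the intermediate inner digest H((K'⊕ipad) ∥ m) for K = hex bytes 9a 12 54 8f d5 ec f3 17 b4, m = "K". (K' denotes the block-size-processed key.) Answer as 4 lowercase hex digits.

Key hex bytes 9a 12 54 8f d5 ec f3 17 b4 is 9 bytes > B = 7, so hash it first: H(key) = 05 0e, then zero-pad to 7 bytes: K' = 05 0e 00 00 00 00 00.
K' ⊕ ipad = 33 38 36 36 36 36 36.
Inner input = 33 38 36 36 36 36 36 ∥ 4b.
Inner hash: sum = 51+56+54+54+54+54+54+75 = 452 → 01 c4.

01c4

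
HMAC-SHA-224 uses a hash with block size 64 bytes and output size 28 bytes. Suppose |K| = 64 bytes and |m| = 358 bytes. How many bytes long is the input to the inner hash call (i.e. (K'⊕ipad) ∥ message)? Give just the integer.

Key is 64 ≤ 64 bytes, zero-padded: |K'| = 64.
Inner input = (K'⊕ipad) ∥ m → 64 + 358 = 422 bytes.

422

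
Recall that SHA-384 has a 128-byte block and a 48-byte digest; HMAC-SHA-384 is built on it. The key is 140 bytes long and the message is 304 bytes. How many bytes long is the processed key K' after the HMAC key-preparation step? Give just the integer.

Key is 140 > 128 bytes, so it is hashed to 48 bytes then zero-padded to 128: |K'| = 128.

128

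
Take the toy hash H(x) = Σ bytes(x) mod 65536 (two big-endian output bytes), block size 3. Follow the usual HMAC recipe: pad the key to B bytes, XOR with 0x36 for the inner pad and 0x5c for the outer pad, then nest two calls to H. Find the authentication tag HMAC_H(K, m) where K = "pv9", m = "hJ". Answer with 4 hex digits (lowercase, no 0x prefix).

Key "pv9" = 70 76 39 is exactly B = 3 bytes: K' = 70 76 39.
K' ⊕ ipad = 46 40 0f.  K' ⊕ opad = 2c 2a 65.
Inner input = (K'⊕ipad) ∥ m = 46 40 0f ∥ 68 4a.
Inner hash: sum = 70+64+15+104+74 = 327 → 01 47.
Outer input = (K'⊕opad) ∥ inner = 2c 2a 65 ∥ 01 47.
Outer hash (tag): sum = 44+42+101+1+71 = 259 → 01 03.

0103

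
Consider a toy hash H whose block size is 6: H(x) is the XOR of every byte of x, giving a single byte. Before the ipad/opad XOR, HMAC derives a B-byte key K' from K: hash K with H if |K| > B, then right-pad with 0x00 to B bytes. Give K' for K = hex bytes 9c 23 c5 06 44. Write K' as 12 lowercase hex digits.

9c23c5064400

Key hex bytes 9c 23 c5 06 44 is 5 bytes ≤ B = 6; zero-pad to 6 bytes: K' = 9c 23 c5 06 44 00.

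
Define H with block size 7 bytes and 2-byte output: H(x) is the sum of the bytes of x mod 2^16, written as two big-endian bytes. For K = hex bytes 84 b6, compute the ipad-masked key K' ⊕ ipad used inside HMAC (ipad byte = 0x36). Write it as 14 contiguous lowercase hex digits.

b2803636363636

Key hex bytes 84 b6 is 2 bytes ≤ B = 7; zero-pad to 7 bytes: K' = 84 b6 00 00 00 00 00.
XOR each byte with 0x36: 84⊕36=b2, b6⊕36=80, 00⊕36=36, 00⊕36=36, 00⊕36=36, 00⊕36=36, 00⊕36=36.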